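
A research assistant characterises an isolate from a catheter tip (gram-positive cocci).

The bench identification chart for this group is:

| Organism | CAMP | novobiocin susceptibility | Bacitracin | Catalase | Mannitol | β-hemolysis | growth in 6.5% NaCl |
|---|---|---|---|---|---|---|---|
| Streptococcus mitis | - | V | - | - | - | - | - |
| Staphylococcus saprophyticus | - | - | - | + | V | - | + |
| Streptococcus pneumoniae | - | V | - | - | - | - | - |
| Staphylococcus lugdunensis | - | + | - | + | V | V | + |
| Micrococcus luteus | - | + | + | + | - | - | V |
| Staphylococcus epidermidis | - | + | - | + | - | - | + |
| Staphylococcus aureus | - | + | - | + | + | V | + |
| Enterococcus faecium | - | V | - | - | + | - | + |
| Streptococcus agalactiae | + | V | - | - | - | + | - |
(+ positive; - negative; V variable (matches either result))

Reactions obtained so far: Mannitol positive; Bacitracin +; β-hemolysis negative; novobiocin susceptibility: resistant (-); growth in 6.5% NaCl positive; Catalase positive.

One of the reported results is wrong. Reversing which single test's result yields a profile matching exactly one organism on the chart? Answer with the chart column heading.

As reported, no row in the chart matches all 6 reactions.
Reversing Catalase → still no organism matches.
Reversing Mannitol → still no organism matches.
Reversing growth in 6.5% NaCl → still no organism matches.
Reversing novobiocin susceptibility → still no organism matches.
Reversing β-hemolysis → still no organism matches.
Reversing Bacitracin (to -) → unique match: Staphylococcus saprophyticus.

Bacitracin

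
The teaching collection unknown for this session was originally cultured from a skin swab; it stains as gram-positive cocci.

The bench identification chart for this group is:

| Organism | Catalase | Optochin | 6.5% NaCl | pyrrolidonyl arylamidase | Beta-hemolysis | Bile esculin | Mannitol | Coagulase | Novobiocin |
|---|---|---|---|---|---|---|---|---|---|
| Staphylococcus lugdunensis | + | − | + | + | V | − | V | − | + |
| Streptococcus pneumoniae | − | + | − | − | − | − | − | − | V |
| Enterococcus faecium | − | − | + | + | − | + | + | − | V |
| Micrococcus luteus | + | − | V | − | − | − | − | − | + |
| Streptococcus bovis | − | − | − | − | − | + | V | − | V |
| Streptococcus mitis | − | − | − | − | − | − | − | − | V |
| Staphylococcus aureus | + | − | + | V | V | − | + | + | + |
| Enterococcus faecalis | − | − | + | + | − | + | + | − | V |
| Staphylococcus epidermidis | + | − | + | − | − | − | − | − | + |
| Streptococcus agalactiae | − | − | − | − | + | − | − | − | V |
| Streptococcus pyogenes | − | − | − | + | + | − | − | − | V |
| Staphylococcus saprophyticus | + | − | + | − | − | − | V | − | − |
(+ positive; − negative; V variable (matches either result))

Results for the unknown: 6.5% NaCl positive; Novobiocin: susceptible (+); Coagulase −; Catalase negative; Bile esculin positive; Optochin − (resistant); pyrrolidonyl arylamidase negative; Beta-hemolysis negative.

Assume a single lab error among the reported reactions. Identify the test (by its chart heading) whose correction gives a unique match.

6.5% NaCl

As reported, no row in the chart matches all 8 reactions.
Reversing Beta-hemolysis → still no organism matches.
Reversing Coagulase → still no organism matches.
Reversing Optochin → still no organism matches.
Reversing Bile esculin → still no organism matches.
Reversing Novobiocin → still no organism matches.
Reversing Catalase → still no organism matches.
Reversing 6.5% NaCl (to −) → unique match: Streptococcus bovis.
Reversing pyrrolidonyl arylamidase → 2 organisms match (not unique).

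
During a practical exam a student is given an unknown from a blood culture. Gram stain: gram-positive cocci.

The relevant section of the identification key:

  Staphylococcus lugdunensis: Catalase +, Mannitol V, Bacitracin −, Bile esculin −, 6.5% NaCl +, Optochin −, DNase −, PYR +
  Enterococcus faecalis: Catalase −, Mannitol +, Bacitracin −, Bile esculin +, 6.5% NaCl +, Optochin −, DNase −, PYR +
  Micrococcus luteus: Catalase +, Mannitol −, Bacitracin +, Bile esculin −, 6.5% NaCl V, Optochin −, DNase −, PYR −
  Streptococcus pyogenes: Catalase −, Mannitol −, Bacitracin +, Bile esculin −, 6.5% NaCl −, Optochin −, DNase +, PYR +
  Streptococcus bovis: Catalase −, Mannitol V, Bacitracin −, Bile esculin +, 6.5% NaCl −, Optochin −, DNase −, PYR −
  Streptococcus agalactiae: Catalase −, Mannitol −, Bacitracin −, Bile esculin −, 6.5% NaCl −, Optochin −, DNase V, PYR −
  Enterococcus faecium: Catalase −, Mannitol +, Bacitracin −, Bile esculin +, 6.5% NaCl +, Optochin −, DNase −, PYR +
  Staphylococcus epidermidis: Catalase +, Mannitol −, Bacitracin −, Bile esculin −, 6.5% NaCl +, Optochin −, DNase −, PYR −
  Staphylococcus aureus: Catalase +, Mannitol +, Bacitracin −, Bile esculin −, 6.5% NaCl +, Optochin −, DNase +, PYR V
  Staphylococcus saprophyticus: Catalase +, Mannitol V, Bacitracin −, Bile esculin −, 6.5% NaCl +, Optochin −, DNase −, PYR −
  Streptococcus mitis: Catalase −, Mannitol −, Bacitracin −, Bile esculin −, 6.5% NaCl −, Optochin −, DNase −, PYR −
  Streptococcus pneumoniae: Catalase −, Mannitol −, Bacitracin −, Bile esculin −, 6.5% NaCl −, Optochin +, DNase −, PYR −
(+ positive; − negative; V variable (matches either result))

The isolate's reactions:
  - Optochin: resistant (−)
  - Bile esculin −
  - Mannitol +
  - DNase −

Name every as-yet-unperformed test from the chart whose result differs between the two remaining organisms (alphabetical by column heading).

PYR

Mannitol +: excludes 6 organisms — 6 left.
Optochin −: all 6 remaining candidates are consistent.
DNase −: excludes Staphylococcus aureus — 5 left.
Bile esculin −: excludes Enterococcus faecalis, Streptococcus bovis, Enterococcus faecium — 2 left.
Two candidates remain: Staphylococcus lugdunensis and Staphylococcus saprophyticus.
  Catalase: + vs + — same for both, does not separate.
  Bacitracin: − vs − — same for both, does not separate.
  6.5% NaCl: + vs + — same for both, does not separate.
  PYR: Staphylococcus lugdunensis +, Staphylococcus saprophyticus − — discriminates.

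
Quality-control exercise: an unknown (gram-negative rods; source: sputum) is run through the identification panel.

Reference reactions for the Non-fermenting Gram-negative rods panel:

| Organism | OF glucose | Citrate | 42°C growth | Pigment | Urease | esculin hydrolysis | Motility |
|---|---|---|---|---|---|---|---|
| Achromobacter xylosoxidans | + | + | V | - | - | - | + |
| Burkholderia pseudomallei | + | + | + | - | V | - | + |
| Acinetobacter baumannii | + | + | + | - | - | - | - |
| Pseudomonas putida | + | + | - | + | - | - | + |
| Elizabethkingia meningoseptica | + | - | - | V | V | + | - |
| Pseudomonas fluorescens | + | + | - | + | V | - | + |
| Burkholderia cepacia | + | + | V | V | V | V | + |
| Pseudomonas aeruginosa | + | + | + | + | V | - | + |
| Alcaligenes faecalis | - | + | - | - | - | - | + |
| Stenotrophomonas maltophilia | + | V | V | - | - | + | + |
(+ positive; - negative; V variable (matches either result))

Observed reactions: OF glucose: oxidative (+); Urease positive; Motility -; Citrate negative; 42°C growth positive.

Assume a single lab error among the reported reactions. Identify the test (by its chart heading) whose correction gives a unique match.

As reported, no row in the chart matches all 5 reactions.
Reversing Citrate → still no organism matches.
Reversing Motility → still no organism matches.
Reversing 42°C growth (to -) → unique match: Elizabethkingia meningoseptica.
Reversing Urease → still no organism matches.
Reversing OF glucose → still no organism matches.

42°C growth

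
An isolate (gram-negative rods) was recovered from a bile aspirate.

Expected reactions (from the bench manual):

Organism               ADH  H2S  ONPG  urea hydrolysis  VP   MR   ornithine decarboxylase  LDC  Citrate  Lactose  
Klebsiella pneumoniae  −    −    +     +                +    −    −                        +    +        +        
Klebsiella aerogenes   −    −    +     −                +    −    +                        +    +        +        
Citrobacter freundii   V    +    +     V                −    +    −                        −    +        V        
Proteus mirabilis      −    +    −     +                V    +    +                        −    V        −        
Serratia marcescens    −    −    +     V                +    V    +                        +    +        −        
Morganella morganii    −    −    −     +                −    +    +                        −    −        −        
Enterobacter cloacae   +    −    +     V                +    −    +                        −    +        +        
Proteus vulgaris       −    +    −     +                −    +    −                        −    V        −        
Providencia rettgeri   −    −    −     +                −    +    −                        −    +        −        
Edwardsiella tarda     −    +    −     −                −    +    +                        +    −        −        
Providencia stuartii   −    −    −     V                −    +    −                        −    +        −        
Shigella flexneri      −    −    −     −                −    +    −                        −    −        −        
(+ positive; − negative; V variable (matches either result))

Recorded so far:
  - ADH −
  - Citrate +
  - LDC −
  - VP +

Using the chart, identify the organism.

ADH −: excludes Enterobacter cloacae — 11 left.
Citrate +: excludes Morganella morganii, Edwardsiella tarda, Shigella flexneri — 8 left.
LDC −: excludes Klebsiella pneumoniae, Klebsiella aerogenes, Serratia marcescens — 5 left.
VP +: excludes Citrobacter freundii, Proteus vulgaris, Providencia rettgeri, Providencia stuartii — 1 left.

Proteus mirabilis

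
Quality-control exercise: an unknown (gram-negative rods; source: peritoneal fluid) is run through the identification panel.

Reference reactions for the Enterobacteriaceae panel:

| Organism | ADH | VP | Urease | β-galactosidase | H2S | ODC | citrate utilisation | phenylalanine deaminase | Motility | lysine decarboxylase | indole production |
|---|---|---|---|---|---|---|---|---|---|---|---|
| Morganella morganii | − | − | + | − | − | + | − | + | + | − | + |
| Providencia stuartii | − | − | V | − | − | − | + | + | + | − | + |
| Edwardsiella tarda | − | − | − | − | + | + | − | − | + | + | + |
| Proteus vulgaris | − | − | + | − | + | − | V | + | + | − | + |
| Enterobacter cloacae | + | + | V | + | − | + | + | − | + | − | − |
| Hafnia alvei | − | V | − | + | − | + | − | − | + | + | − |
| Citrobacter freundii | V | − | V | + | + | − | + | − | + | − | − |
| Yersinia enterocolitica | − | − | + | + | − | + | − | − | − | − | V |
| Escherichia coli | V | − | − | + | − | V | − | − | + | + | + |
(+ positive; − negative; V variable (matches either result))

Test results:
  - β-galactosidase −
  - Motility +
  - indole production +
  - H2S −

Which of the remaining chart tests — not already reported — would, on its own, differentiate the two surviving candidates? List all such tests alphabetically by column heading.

citrate utilisation, ODC

Motility +: excludes Yersinia enterocolitica — 8 left.
H2S −: excludes Edwardsiella tarda, Proteus vulgaris, Citrobacter freundii — 5 left.
indole production +: excludes Enterobacter cloacae, Hafnia alvei — 3 left.
β-galactosidase −: excludes Escherichia coli — 2 left.
Two candidates remain: Morganella morganii and Providencia stuartii.
  ADH: − vs − — same for both, does not separate.
  VP: − vs − — same for both, does not separate.
  Urease: + vs V — variable for at least one, does not separate.
  ODC: Morganella morganii +, Providencia stuartii − — discriminates.
  citrate utilisation: Morganella morganii −, Providencia stuartii + — discriminates.
  phenylalanine deaminase: + vs + — same for both, does not separate.
  lysine decarboxylase: − vs − — same for both, does not separate.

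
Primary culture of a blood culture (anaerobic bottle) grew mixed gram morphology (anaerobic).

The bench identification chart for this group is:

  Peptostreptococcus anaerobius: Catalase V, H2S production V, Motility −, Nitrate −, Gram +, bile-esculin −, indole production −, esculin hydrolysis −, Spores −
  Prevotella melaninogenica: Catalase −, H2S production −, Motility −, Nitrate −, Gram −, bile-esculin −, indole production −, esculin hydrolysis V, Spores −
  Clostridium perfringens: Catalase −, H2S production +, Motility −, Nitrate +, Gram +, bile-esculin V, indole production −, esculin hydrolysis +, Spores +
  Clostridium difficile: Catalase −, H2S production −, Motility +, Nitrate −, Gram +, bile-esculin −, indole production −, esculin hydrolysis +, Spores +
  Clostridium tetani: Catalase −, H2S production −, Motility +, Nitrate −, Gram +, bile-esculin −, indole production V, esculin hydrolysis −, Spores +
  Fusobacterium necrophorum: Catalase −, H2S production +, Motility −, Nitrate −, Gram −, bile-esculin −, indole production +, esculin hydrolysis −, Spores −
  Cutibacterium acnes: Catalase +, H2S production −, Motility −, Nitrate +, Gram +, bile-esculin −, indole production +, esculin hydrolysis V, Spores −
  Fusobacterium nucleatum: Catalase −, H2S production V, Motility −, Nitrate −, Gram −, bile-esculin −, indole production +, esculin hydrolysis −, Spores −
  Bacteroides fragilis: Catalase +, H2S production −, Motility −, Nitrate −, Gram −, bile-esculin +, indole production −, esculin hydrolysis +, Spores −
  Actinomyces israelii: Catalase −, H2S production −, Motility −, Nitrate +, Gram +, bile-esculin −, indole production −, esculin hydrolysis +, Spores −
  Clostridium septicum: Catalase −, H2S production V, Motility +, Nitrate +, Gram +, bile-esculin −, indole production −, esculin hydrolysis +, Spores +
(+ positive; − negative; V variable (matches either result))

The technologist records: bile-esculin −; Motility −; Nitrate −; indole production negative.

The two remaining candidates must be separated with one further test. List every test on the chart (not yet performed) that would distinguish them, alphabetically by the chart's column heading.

Gram

Nitrate −: excludes Clostridium perfringens, Cutibacterium acnes, Actinomyces israelii, Clostridium septicum — 7 left.
Motility −: excludes Clostridium difficile, Clostridium tetani — 5 left.
indole production −: excludes Fusobacterium necrophorum, Fusobacterium nucleatum — 3 left.
bile-esculin −: excludes Bacteroides fragilis — 2 left.
Two candidates remain: Peptostreptococcus anaerobius and Prevotella melaninogenica.
  Catalase: V vs − — variable for at least one, does not separate.
  H2S production: V vs − — variable for at least one, does not separate.
  Gram: Peptostreptococcus anaerobius +, Prevotella melaninogenica − — discriminates.
  esculin hydrolysis: − vs V — variable for at least one, does not separate.
  Spores: − vs − — same for both, does not separate.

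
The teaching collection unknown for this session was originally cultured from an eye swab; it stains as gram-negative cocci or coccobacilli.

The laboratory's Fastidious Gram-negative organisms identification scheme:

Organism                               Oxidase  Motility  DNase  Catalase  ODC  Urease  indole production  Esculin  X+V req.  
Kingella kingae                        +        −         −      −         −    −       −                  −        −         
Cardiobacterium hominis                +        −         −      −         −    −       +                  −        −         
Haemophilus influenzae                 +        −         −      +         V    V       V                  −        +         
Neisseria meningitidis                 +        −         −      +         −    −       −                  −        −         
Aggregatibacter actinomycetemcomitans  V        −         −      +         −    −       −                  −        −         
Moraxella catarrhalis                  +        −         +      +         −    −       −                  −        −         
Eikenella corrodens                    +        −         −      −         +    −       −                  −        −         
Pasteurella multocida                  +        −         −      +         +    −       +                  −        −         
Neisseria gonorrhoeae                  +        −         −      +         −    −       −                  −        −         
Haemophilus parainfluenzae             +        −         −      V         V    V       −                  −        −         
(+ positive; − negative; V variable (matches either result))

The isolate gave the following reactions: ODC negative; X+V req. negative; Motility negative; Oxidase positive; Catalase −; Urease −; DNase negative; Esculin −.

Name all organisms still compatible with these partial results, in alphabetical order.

ODC −: excludes Eikenella corrodens, Pasteurella multocida — 8 left.
Motility −: all 8 remaining candidates are consistent.
Oxidase +: all 8 remaining candidates are consistent.
X+V req. −: excludes Haemophilus influenzae — 7 left.
Esculin −: all 7 remaining candidates are consistent.
DNase −: excludes Moraxella catarrhalis — 6 left.
Urease −: all 6 remaining candidates are consistent.
Catalase −: excludes Neisseria meningitidis, Aggregatibacter actinomycetemcomitans, Neisseria gonorrhoeae — 3 left.

Cardiobacterium hominis, Haemophilus parainfluenzae, Kingella kingae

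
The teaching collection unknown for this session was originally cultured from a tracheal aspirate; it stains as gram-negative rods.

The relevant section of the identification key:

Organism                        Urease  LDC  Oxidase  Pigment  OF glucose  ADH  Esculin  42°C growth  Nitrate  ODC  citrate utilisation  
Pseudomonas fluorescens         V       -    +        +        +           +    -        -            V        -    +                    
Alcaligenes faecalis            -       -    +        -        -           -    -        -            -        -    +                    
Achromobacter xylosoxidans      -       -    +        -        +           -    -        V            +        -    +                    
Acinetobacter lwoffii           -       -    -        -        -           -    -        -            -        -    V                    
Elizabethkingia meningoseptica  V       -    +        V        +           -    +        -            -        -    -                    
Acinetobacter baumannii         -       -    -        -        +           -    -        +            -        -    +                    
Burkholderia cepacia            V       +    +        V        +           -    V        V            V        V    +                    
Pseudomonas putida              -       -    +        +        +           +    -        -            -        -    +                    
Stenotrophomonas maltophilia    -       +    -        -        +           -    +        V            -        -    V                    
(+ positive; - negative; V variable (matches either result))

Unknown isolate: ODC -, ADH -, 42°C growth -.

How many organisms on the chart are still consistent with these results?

6

42°C growth -: excludes Acinetobacter baumannii — 8 left.
ODC -: all 8 remaining candidates are consistent.
ADH -: excludes Pseudomonas fluorescens, Pseudomonas putida — 6 left.
Still consistent: Achromobacter xylosoxidans, Acinetobacter lwoffii, Alcaligenes faecalis, Burkholderia cepacia, Elizabethkingia meningoseptica, Stenotrophomonas maltophilia.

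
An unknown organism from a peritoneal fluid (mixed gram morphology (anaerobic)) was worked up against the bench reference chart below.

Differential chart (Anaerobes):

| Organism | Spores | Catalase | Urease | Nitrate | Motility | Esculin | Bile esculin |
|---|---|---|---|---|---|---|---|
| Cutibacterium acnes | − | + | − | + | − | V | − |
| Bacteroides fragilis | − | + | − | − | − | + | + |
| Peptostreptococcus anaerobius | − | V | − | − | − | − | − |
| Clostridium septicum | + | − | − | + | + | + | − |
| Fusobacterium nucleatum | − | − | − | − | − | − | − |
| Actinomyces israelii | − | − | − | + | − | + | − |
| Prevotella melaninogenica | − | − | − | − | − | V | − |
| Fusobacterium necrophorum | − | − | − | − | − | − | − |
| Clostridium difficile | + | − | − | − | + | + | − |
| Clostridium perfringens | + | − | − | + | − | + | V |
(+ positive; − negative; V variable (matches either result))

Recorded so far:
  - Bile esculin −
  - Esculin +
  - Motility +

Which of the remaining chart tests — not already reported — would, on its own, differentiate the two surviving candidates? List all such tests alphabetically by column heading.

Motility +: excludes 8 organisms — 2 left.
Bile esculin −: all 2 remaining candidates are consistent.
Esculin +: all 2 remaining candidates are consistent.
Two candidates remain: Clostridium difficile and Clostridium septicum.
  Spores: + vs + — same for both, does not separate.
  Catalase: − vs − — same for both, does not separate.
  Urease: − vs − — same for both, does not separate.
  Nitrate: Clostridium difficile −, Clostridium septicum + — discriminates.

Nitrate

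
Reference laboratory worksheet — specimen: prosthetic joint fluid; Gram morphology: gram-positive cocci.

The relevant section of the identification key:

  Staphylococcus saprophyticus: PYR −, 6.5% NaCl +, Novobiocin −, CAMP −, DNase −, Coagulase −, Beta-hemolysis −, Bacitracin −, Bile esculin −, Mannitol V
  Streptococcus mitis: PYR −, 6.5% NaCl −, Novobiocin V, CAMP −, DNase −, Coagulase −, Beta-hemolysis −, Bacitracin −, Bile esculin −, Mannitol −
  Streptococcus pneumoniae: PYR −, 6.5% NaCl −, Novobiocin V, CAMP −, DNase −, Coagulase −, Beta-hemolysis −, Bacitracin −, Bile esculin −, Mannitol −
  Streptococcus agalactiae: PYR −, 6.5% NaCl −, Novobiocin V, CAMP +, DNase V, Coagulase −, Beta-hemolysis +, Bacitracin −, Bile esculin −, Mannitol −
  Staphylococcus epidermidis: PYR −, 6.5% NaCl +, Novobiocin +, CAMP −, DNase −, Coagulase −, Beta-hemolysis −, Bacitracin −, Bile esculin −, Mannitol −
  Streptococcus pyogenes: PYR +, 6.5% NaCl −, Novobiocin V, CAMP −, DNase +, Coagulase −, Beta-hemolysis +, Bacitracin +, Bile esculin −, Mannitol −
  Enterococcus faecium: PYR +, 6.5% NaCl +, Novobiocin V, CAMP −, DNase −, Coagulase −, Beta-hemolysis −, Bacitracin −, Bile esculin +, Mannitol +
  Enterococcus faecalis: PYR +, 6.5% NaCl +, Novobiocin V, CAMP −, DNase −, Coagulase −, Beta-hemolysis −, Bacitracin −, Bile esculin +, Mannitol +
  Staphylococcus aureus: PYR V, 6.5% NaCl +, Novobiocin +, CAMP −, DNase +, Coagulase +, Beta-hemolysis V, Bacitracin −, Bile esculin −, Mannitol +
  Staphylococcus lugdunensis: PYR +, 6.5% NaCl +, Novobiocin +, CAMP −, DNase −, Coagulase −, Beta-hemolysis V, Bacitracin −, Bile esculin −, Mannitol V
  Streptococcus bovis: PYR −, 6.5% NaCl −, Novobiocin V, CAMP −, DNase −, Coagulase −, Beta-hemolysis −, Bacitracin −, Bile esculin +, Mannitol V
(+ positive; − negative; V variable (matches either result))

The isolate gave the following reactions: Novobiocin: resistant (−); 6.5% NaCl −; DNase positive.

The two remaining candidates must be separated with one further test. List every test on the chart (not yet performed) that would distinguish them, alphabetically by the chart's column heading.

6.5% NaCl −: excludes 6 organisms — 5 left.
Novobiocin −: all 5 remaining candidates are consistent.
DNase +: excludes Streptococcus mitis, Streptococcus pneumoniae, Streptococcus bovis — 2 left.
Two candidates remain: Streptococcus agalactiae and Streptococcus pyogenes.
  PYR: Streptococcus agalactiae −, Streptococcus pyogenes + — discriminates.
  CAMP: Streptococcus agalactiae +, Streptococcus pyogenes − — discriminates.
  Coagulase: − vs − — same for both, does not separate.
  Beta-hemolysis: + vs + — same for both, does not separate.
  Bacitracin: Streptococcus agalactiae −, Streptococcus pyogenes + — discriminates.
  Bile esculin: − vs − — same for both, does not separate.
  Mannitol: − vs − — same for both, does not separate.

Bacitracin, CAMP, PYR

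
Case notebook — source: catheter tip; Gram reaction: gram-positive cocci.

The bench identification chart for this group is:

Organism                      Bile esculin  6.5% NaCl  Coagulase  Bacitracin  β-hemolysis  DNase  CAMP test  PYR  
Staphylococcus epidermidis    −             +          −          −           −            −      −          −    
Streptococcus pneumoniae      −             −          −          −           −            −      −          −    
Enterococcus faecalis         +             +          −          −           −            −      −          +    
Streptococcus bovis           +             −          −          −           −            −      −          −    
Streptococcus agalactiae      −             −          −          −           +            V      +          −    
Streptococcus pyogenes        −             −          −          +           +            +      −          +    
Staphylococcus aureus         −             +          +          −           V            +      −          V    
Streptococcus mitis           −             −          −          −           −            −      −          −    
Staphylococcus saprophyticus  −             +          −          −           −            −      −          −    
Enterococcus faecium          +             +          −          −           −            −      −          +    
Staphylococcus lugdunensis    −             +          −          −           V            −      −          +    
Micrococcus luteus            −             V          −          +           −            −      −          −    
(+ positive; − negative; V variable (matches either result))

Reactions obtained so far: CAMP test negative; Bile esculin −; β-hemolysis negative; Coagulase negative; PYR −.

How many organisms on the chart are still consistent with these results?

5

Bile esculin −: excludes Enterococcus faecalis, Streptococcus bovis, Enterococcus faecium — 9 left.
PYR −: excludes Streptococcus pyogenes, Staphylococcus lugdunensis — 7 left.
CAMP test −: excludes Streptococcus agalactiae — 6 left.
β-hemolysis −: all 6 remaining candidates are consistent.
Coagulase −: excludes Staphylococcus aureus — 5 left.
Still consistent: Micrococcus luteus, Staphylococcus epidermidis, Staphylococcus saprophyticus, Streptococcus mitis, Streptococcus pneumoniae.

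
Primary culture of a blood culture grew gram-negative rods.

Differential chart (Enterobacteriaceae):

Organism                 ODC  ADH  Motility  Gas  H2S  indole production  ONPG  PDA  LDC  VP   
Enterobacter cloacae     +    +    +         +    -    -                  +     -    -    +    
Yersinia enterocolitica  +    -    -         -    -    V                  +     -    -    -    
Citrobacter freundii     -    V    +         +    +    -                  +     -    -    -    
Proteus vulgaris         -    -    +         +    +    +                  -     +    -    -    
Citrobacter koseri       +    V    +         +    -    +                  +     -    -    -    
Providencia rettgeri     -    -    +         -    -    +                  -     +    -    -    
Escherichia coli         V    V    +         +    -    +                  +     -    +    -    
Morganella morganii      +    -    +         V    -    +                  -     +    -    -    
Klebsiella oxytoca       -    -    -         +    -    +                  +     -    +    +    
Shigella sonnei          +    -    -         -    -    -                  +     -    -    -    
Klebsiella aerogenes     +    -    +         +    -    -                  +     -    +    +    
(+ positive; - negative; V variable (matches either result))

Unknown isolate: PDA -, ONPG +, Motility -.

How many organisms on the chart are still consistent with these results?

3

Motility -: excludes 8 organisms — 3 left.
ONPG +: all 3 remaining candidates are consistent.
PDA -: all 3 remaining candidates are consistent.
Still consistent: Klebsiella oxytoca, Shigella sonnei, Yersinia enterocolitica.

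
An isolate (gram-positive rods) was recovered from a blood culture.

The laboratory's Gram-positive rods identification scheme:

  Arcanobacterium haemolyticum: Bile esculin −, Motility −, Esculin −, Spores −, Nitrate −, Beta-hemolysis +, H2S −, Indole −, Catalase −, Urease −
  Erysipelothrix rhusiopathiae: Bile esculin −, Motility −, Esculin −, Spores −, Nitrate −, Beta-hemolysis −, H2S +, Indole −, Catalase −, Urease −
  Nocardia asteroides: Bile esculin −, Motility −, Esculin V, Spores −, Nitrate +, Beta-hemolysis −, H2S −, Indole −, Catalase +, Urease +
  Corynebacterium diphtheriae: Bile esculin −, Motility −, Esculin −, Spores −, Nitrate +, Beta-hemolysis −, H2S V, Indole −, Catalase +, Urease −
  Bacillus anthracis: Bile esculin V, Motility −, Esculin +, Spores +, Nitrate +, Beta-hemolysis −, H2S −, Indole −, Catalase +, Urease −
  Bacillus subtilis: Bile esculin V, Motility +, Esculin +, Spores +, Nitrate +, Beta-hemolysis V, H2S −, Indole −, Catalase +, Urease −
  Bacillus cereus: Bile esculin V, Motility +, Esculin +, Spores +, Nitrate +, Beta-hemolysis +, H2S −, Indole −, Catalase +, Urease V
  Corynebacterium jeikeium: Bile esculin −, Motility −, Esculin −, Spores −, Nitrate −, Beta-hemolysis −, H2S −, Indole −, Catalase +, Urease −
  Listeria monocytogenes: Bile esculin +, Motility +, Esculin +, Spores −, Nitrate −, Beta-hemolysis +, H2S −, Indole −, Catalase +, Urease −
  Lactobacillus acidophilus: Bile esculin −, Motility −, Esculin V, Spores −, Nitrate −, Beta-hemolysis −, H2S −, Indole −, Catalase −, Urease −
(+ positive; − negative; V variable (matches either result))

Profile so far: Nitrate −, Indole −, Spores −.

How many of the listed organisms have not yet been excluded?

5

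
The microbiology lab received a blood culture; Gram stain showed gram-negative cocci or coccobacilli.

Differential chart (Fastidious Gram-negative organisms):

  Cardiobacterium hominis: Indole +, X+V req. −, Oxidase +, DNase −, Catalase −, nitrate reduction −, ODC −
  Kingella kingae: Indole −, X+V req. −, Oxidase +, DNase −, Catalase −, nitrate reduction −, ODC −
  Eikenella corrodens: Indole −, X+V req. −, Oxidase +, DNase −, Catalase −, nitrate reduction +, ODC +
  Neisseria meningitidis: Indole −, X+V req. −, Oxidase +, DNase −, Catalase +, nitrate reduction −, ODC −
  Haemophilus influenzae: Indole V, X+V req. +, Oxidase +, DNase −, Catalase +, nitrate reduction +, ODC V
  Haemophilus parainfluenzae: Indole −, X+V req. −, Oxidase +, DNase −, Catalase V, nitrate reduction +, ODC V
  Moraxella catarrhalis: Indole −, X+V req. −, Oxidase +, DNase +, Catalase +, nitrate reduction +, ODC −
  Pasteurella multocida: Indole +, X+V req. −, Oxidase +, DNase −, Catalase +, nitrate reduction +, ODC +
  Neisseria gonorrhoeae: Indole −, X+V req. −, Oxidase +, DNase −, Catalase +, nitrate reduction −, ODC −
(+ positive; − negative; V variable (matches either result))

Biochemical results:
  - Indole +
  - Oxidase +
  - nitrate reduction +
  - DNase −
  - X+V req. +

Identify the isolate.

Haemophilus influenzae

X+V req. +: excludes 8 organisms — 1 left.
DNase −: the one remaining candidate is consistent.
Indole +: the one remaining candidate is consistent.
Oxidase +: the one remaining candidate is consistent.
nitrate reduction +: the one remaining candidate is consistent.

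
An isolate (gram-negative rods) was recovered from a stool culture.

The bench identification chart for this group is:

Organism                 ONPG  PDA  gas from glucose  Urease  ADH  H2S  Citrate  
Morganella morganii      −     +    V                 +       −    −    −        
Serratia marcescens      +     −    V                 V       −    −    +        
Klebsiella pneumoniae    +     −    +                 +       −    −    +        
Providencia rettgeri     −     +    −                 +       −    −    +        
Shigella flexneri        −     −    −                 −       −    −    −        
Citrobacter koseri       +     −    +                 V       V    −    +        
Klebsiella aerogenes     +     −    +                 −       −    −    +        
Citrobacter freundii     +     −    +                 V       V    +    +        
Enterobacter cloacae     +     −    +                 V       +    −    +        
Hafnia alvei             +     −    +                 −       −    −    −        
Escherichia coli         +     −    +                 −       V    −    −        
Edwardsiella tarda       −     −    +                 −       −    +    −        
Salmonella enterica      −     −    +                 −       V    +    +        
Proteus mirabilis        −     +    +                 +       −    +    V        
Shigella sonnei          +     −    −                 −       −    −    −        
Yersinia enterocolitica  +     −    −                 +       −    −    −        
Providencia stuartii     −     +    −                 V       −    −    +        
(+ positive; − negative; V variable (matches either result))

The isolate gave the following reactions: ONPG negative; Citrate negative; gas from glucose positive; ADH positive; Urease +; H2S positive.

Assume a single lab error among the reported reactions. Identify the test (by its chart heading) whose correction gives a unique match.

ADH

As reported, no row in the chart matches all 6 reactions.
Reversing ADH (to −) → unique match: Proteus mirabilis.
Reversing gas from glucose → still no organism matches.
Reversing Urease → still no organism matches.
Reversing H2S → still no organism matches.
Reversing ONPG → still no organism matches.
Reversing Citrate → still no organism matches.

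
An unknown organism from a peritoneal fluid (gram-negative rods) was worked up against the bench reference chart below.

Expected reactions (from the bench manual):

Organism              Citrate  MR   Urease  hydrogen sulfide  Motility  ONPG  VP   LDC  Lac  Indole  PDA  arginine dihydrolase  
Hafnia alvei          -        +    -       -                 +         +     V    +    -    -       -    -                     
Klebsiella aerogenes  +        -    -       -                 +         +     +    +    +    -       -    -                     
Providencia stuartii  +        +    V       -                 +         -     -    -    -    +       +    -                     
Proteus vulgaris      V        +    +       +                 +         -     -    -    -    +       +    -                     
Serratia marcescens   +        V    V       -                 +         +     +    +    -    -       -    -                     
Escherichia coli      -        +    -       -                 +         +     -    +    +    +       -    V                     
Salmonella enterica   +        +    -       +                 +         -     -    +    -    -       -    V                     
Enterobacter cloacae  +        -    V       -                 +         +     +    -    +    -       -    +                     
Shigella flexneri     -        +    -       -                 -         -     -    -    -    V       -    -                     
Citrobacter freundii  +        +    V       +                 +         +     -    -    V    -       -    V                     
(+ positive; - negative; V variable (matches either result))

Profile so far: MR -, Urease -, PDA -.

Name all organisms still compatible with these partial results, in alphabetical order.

Enterobacter cloacae, Klebsiella aerogenes, Serratia marcescens

MR -: excludes 7 organisms — 3 left.
PDA -: all 3 remaining candidates are consistent.
Urease -: all 3 remaining candidates are consistent.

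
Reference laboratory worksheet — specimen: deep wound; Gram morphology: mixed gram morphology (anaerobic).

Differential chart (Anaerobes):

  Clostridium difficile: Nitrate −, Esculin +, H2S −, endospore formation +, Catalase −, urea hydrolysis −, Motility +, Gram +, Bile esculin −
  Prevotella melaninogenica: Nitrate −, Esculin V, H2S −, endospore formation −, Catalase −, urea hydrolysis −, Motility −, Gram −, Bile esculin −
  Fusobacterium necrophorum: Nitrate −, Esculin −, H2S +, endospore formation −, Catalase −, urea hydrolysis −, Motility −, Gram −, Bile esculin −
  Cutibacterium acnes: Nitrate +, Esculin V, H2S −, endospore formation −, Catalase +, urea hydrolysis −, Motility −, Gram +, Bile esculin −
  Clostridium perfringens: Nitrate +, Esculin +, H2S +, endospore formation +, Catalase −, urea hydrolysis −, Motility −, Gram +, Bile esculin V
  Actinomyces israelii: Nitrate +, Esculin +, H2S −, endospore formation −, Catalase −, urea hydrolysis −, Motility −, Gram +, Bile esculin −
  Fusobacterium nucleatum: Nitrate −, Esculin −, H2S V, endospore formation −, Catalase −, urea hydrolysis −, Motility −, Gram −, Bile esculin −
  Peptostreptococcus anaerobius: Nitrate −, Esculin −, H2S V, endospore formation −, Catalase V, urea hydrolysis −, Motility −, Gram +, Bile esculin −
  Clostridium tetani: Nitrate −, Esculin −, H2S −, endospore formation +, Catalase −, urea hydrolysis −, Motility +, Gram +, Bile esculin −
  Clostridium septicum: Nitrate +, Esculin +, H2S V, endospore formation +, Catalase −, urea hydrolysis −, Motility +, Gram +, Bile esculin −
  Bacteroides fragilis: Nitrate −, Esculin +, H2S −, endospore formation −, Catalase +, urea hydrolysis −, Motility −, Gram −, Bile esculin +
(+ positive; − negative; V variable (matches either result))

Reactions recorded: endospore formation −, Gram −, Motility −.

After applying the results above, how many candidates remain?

Gram −: excludes 7 organisms — 4 left.
endospore formation −: all 4 remaining candidates are consistent.
Motility −: all 4 remaining candidates are consistent.
Still consistent: Bacteroides fragilis, Fusobacterium necrophorum, Fusobacterium nucleatum, Prevotella melaninogenica.

4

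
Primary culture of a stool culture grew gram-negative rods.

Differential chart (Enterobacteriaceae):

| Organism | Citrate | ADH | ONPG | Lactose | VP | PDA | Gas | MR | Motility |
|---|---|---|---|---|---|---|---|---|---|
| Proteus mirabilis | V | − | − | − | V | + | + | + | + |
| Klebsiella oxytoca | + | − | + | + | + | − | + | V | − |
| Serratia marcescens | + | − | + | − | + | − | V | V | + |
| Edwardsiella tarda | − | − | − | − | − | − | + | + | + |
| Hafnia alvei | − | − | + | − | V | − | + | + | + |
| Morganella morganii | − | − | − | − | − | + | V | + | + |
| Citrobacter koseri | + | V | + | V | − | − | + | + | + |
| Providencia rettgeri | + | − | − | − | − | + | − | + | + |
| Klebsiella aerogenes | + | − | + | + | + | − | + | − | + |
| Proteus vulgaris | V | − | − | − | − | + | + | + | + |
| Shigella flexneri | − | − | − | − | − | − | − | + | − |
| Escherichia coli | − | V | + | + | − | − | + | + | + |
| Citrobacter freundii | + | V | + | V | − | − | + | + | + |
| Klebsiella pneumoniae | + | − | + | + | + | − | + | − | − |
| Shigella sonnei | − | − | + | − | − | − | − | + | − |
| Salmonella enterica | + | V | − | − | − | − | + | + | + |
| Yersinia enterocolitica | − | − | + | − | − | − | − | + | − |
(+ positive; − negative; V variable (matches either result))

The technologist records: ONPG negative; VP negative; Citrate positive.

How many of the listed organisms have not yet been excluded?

VP −: excludes Klebsiella oxytoca, Serratia marcescens, Klebsiella aerogenes, Klebsiella pneumoniae — 13 left.
ONPG −: excludes 6 organisms — 7 left.
Citrate +: excludes Edwardsiella tarda, Morganella morganii, Shigella flexneri — 4 left.
Still consistent: Proteus mirabilis, Proteus vulgaris, Providencia rettgeri, Salmonella enterica.

4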